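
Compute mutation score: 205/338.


Mutation score = killed / total * 100
Mutation score = 205 / 338 * 100
Mutation score = 60.65%

60.65%


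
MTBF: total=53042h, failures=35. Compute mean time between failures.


Formula: MTBF = Total operating time / Number of failures
MTBF = 53042 / 35
MTBF = 1515.49 hours

1515.49 hours


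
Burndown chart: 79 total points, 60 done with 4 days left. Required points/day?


Formula: Required rate = Remaining points / Days left
Remaining = 79 - 60 = 19 points
Required rate = 19 / 4 = 4.75 points/day

4.75 points/day


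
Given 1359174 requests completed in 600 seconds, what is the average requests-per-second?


Formula: throughput = requests / seconds
throughput = 1359174 / 600
throughput = 2265.29 requests/second

2265.29 requests/second


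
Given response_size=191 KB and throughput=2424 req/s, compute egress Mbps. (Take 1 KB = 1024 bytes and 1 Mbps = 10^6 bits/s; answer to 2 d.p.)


Formula: Mbps = payload_bytes * RPS * 8 / 1e6
Payload per request = 191 KB = 191 * 1024 = 195584 bytes
Total bytes/sec = 195584 * 2424 = 474095616
Total bits/sec = 474095616 * 8 = 3792764928
Mbps = 3792764928 / 1e6 = 3792.76

3792.76 Mbps


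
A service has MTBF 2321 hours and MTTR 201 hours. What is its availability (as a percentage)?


Availability = MTBF / (MTBF + MTTR)
Availability = 2321 / (2321 + 201)
Availability = 2321 / 2522
Availability = 92.0301%

92.0301%


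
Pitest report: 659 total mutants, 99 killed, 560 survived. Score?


Mutation score = killed / total * 100
Mutation score = 99 / 659 * 100
Mutation score = 15.02%

15.02%


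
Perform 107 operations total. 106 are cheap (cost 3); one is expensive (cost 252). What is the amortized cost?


Formula: Amortized cost = Total cost / Operations
Total cost = (106 * 3) + (1 * 252)
Total cost = 318 + 252 = 570
Amortized = 570 / 107 = 5.3271

5.3271


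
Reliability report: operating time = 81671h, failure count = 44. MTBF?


Formula: MTBF = Total operating time / Number of failures
MTBF = 81671 / 44
MTBF = 1856.16 hours

1856.16 hours


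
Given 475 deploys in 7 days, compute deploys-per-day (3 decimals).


Formula: deployments per day = releases / days
= 475 / 7
= 67.857 deploys/day
(equivalently, 475.0 deploys/week)

67.857 deploys/day


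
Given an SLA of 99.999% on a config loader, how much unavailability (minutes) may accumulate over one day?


Formula: allowed downtime = period * (100 - SLA) / 100
Period (day) = 1440 minutes
Unavailability fraction = (100 - 99.999) / 100
Allowed downtime = 1440 * (100 - 99.999) / 100
Allowed downtime = 0.0144 minutes

0.0144 minutes


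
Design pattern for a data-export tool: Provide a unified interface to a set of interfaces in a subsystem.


This matches the Facade pattern

Facade


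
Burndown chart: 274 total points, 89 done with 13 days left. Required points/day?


Formula: Required rate = Remaining points / Days left
Remaining = 274 - 89 = 185 points
Required rate = 185 / 13 = 14.23 points/day

14.23 points/day


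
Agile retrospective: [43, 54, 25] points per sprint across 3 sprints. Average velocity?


Formula: Avg velocity = Total points / Number of sprints
Points: [43, 54, 25]
Sum = 43 + 54 + 25 = 122
Avg velocity = 122 / 3 = 40.67 points/sprint

40.67 points/sprint


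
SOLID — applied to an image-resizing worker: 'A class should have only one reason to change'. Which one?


This describes the Single Responsibility Principle (SRP)

Single Responsibility Principle (SRP)


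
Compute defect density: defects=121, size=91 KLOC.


Defect density = defects / KLOC
Defect density = 121 / 91
Defect density = 1.33 defects/KLOC

1.33 defects/KLOC


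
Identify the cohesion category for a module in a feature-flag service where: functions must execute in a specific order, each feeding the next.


Reasoning: Output of one is input to next
Type: Sequential cohesion

Sequential cohesion


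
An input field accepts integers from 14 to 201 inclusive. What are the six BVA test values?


Range: [14, 201]
Boundaries: just below min, min, min+1, max-1, max, just above max
Values: [13, 14, 15, 200, 201, 202]

[13, 14, 15, 200, 201, 202]


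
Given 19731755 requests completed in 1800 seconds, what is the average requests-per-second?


Formula: throughput = requests / seconds
throughput = 19731755 / 1800
throughput = 10962.09 requests/second

10962.09 requests/second


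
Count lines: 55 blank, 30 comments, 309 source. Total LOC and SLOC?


Total LOC = blank + comment + code
Total LOC = 55 + 30 + 309 = 394
SLOC (source only) = code = 309

Total LOC: 394, SLOC: 309


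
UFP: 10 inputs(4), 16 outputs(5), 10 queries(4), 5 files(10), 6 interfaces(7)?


UFP = EI*4 + EO*5 + EQ*4 + ILF*10 + EIF*7
UFP = 10*4 + 16*5 + 10*4 + 5*10 + 6*7
UFP = 40 + 80 + 40 + 50 + 42
UFP = 252

252


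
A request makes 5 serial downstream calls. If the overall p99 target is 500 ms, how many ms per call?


Formula: per_stage = total_budget / stages
per_stage = 500 / 5
per_stage = 100.0 ms

100.0 ms


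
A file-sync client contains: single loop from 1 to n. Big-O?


Reasoning: one pass through n items
Complexity: O(n)

O(n)


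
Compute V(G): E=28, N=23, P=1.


Formula: V(G) = E - N + 2P
V(G) = 28 - 23 + 2*1
V(G) = 5 + 2
V(G) = 7

7


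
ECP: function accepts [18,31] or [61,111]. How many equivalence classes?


Valid ranges: [18,31] and [61,111]
Class 1: x < 18 — invalid
Class 2: 18 ≤ x ≤ 31 — valid
Class 3: 31 < x < 61 — invalid (gap between ranges)
Class 4: 61 ≤ x ≤ 111 — valid
Class 5: x > 111 — invalid
Total equivalence classes: 5

5 equivalence classes


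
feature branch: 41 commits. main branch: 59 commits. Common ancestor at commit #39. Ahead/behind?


Common ancestor: commit #39
feature commits after divergence: 41 - 39 = 2
main commits after divergence: 59 - 39 = 20
feature is 2 commits ahead of main
main is 20 commits ahead of feature

feature ahead: 2, main ahead: 20


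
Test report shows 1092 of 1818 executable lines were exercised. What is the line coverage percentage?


Coverage = covered / total * 100
Coverage = 1092 / 1818 * 100
Coverage = 60.07%

60.07%


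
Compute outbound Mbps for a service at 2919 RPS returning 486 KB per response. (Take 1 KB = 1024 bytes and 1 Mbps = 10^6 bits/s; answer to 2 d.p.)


Formula: Mbps = payload_bytes * RPS * 8 / 1e6
Payload per request = 486 KB = 486 * 1024 = 497664 bytes
Total bytes/sec = 497664 * 2919 = 1452681216
Total bits/sec = 1452681216 * 8 = 11621449728
Mbps = 11621449728 / 1e6 = 11621.45

11621.45 Mbps


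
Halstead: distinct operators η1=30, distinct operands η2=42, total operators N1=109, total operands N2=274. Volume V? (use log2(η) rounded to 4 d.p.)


Formula: V = N * log2(η), where N = N1 + N2 and η = η1 + η2
η = 30 + 42 = 72
N = 109 + 274 = 383
log2(72) ≈ 6.1699
V = 383 * 6.1699 = 2363.07

2363.07


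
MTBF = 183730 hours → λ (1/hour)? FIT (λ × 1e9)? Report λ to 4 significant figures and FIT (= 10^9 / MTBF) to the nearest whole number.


Formula: λ = 1 / MTBF; FIT = λ × 1e9 = 1e9 / MTBF
λ = 1 / 183730 ≈ 5.443e-06 failures/hour
FIT = 1e9 / 183730 ≈ 5443 failures per 1e9 hours (nearest whole number)

λ = 5.443e-06 /h, FIT = 5443


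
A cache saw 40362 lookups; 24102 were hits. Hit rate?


Formula: hit rate = hits / (hits + misses) * 100
hit rate = 24102 / (24102 + 16260) * 100
hit rate = 24102 / 40362 * 100
hit rate = 59.71%

59.71%


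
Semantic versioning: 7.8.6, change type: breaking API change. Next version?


Current: 7.8.6
Change category: 'breaking API change' → major bump
SemVer rule: major bump → increment MAJOR, reset MINOR and PATCH to 0
New: 8.0.0

8.0.0


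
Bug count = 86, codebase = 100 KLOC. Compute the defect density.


Defect density = defects / KLOC
Defect density = 86 / 100
Defect density = 0.86 defects/KLOC

0.86 defects/KLOC


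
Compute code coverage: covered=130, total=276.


Coverage = covered / total * 100
Coverage = 130 / 276 * 100
Coverage = 47.1%

47.1%


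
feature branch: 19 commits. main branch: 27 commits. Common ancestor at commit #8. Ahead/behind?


Common ancestor: commit #8
feature commits after divergence: 19 - 8 = 11
main commits after divergence: 27 - 8 = 19
feature is 11 commits ahead of main
main is 19 commits ahead of feature

feature ahead: 11, main ahead: 19


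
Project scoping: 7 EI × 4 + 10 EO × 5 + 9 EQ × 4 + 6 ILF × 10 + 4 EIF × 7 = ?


UFP = EI*4 + EO*5 + EQ*4 + ILF*10 + EIF*7
UFP = 7*4 + 10*5 + 9*4 + 6*10 + 4*7
UFP = 28 + 50 + 36 + 60 + 28
UFP = 202

202


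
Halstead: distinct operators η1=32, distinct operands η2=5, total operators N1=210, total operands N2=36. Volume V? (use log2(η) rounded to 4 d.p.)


Formula: V = N * log2(η), where N = N1 + N2 and η = η1 + η2
η = 32 + 5 = 37
N = 210 + 36 = 246
log2(37) ≈ 5.2095
V = 246 * 5.2095 = 1281.54

1281.54


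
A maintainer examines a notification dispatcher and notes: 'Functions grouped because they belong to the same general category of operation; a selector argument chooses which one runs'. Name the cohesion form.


Reasoning: Grouped by category of activity, not by data or sequence
Type: Logical cohesion

Logical cohesion


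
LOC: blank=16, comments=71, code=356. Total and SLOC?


Total LOC = blank + comment + code
Total LOC = 16 + 71 + 356 = 443
SLOC (source only) = code = 356

Total LOC: 443, SLOC: 356


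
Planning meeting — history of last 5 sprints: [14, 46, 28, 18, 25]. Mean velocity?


Formula: Avg velocity = Total points / Number of sprints
Points: [14, 46, 28, 18, 25]
Sum = 14 + 46 + 28 + 18 + 25 = 131
Avg velocity = 131 / 5 = 26.2 points/sprint

26.2 points/sprint


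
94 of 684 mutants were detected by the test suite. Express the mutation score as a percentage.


Mutation score = killed / total * 100
Mutation score = 94 / 684 * 100
Mutation score = 13.74%

13.74%


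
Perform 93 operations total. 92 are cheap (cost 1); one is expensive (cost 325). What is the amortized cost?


Formula: Amortized cost = Total cost / Operations
Total cost = (92 * 1) + (1 * 325)
Total cost = 92 + 325 = 417
Amortized = 417 / 93 = 4.4839

4.4839


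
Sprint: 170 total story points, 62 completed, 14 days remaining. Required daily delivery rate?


Formula: Required rate = Remaining points / Days left
Remaining = 170 - 62 = 108 points
Required rate = 108 / 14 = 7.71 points/day

7.71 points/day


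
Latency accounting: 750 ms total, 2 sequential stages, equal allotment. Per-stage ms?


Formula: per_stage = total_budget / stages
per_stage = 750 / 2
per_stage = 375.0 ms

375.0 ms


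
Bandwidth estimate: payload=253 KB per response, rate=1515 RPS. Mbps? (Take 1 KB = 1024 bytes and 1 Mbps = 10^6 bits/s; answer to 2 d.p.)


Formula: Mbps = payload_bytes * RPS * 8 / 1e6
Payload per request = 253 KB = 253 * 1024 = 259072 bytes
Total bytes/sec = 259072 * 1515 = 392494080
Total bits/sec = 392494080 * 8 = 3139952640
Mbps = 3139952640 / 1e6 = 3139.95

3139.95 Mbps


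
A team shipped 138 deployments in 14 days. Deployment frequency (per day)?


Formula: deployments per day = releases / days
= 138 / 14
= 9.857 deploys/day
(equivalently, 69.0 deploys/week)

9.857 deploys/day


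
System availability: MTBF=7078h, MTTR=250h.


Availability = MTBF / (MTBF + MTTR)
Availability = 7078 / (7078 + 250)
Availability = 7078 / 7328
Availability = 96.5884%

96.5884%


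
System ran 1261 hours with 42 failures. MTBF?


Formula: MTBF = Total operating time / Number of failures
MTBF = 1261 / 42
MTBF = 30.02 hours

30.02 hours


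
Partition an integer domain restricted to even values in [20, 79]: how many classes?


Constraint: even integers in [20, 79]
Class 1: x < 20 — out-of-range invalid
Class 2: x in [20,79] but odd — wrong type invalid
Class 3: x in [20,79] and even — valid
Class 4: x > 79 — out-of-range invalid
Total equivalence classes: 4

4 equivalence classes


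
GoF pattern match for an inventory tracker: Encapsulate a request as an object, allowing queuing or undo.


This matches the Command pattern

Command


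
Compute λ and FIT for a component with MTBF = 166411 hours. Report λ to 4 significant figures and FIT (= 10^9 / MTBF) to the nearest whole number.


Formula: λ = 1 / MTBF; FIT = λ × 1e9 = 1e9 / MTBF
λ = 1 / 166411 ≈ 6.009e-06 failures/hour
FIT = 1e9 / 166411 ≈ 6009 failures per 1e9 hours (nearest whole number)

λ = 6.009e-06 /h, FIT = 6009


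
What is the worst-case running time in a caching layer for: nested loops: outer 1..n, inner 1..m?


Reasoning: product of independent bounds
Complexity: O(n*m)

O(n*m)


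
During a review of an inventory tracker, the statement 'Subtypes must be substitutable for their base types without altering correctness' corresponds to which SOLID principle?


This describes the Liskov Substitution Principle (LSP)

Liskov Substitution Principle (LSP)


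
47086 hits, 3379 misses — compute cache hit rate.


Formula: hit rate = hits / (hits + misses) * 100
hit rate = 47086 / (47086 + 3379) * 100
hit rate = 47086 / 50465 * 100
hit rate = 93.3%

93.3%


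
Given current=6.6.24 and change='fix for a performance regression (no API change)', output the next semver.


Current: 6.6.24
Change category: 'fix for a performance regression (no API change)' → patch bump
SemVer rule: patch bump → increment PATCH (MAJOR and MINOR unchanged)
New: 6.6.25

6.6.25


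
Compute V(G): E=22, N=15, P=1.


Formula: V(G) = E - N + 2P
V(G) = 22 - 15 + 2*1
V(G) = 7 + 2
V(G) = 9

9


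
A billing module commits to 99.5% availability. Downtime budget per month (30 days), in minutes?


Formula: allowed downtime = period * (100 - SLA) / 100
Period (month (30 days)) = 43200 minutes
Unavailability fraction = (100 - 99.5) / 100
Allowed downtime = 43200 * (100 - 99.5) / 100
Allowed downtime = 216.0 minutes

216.0 minutes


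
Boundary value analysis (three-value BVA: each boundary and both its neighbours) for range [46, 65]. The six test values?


Range: [46, 65]
Boundaries: just below min, min, min+1, max-1, max, just above max
Values: [45, 46, 47, 64, 65, 66]

[45, 46, 47, 64, 65, 66]


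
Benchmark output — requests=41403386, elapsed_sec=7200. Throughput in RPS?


Formula: throughput = requests / seconds
throughput = 41403386 / 7200
throughput = 5750.47 requests/second

5750.47 requests/second


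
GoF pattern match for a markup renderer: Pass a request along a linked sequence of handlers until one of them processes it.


This matches the Chain of Responsibility pattern

Chain of Responsibility


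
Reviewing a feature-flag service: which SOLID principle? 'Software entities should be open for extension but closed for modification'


This describes the Open/Closed Principle (OCP)

Open/Closed Principle (OCP)


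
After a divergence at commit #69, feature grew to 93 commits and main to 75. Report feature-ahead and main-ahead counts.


Common ancestor: commit #69
feature commits after divergence: 93 - 69 = 24
main commits after divergence: 75 - 69 = 6
feature is 24 commits ahead of main
main is 6 commits ahead of feature

feature ahead: 24, main ahead: 6


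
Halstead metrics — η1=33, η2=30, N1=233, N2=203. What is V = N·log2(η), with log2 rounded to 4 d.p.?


Formula: V = N * log2(η), where N = N1 + N2 and η = η1 + η2
η = 33 + 30 = 63
N = 233 + 203 = 436
log2(63) ≈ 5.9773
V = 436 * 5.9773 = 2606.10

2606.10


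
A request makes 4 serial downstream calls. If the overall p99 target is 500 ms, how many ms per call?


Formula: per_stage = total_budget / stages
per_stage = 500 / 4
per_stage = 125.0 ms

125.0 ms


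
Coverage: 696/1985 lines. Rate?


Coverage = covered / total * 100
Coverage = 696 / 1985 * 100
Coverage = 35.06%

35.06%


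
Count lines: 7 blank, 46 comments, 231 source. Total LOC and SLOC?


Total LOC = blank + comment + code
Total LOC = 7 + 46 + 231 = 284
SLOC (source only) = code = 231

Total LOC: 284, SLOC: 231


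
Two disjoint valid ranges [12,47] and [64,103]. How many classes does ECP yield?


Valid ranges: [12,47] and [64,103]
Class 1: x < 12 — invalid
Class 2: 12 ≤ x ≤ 47 — valid
Class 3: 47 < x < 64 — invalid (gap between ranges)
Class 4: 64 ≤ x ≤ 103 — valid
Class 5: x > 103 — invalid
Total equivalence classes: 5

5 equivalence classes


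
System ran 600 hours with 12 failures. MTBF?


Formula: MTBF = Total operating time / Number of failures
MTBF = 600 / 12
MTBF = 50.0 hours

50.0 hours


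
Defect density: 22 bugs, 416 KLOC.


Defect density = defects / KLOC
Defect density = 22 / 416
Defect density = 0.053 defects/KLOC

0.053 defects/KLOC


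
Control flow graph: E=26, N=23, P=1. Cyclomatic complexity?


Formula: V(G) = E - N + 2P
V(G) = 26 - 23 + 2*1
V(G) = 3 + 2
V(G) = 5

5


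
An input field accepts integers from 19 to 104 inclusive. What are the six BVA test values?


Range: [19, 104]
Boundaries: just below min, min, min+1, max-1, max, just above max
Values: [18, 19, 20, 103, 104, 105]

[18, 19, 20, 103, 104, 105]


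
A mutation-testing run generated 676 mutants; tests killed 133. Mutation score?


Mutation score = killed / total * 100
Mutation score = 133 / 676 * 100
Mutation score = 19.67%

19.67%


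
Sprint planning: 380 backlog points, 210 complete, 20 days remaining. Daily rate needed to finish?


Formula: Required rate = Remaining points / Days left
Remaining = 380 - 210 = 170 points
Required rate = 170 / 20 = 8.5 points/day

8.5 points/day


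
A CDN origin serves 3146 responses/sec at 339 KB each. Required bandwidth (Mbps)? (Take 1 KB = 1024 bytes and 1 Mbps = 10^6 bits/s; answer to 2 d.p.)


Formula: Mbps = payload_bytes * RPS * 8 / 1e6
Payload per request = 339 KB = 339 * 1024 = 347136 bytes
Total bytes/sec = 347136 * 3146 = 1092089856
Total bits/sec = 1092089856 * 8 = 8736718848
Mbps = 8736718848 / 1e6 = 8736.72

8736.72 Mbps


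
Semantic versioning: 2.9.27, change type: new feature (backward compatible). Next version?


Current: 2.9.27
Change category: 'new feature (backward compatible)' → minor bump
SemVer rule: minor bump → increment MINOR, reset PATCH to 0 (MAJOR unchanged)
New: 2.10.0

2.10.0


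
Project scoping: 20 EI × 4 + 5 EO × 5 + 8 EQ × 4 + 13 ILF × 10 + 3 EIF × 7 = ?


UFP = EI*4 + EO*5 + EQ*4 + ILF*10 + EIF*7
UFP = 20*4 + 5*5 + 8*4 + 13*10 + 3*7
UFP = 80 + 25 + 32 + 130 + 21
UFP = 288

288


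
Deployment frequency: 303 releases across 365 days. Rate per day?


Formula: deployments per day = releases / days
= 303 / 365
= 0.83 deploys/day
(equivalently, 5.81 deploys/week)

0.83 deploys/day


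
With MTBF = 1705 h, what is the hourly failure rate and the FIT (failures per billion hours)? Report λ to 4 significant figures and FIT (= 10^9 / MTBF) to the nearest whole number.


Formula: λ = 1 / MTBF; FIT = λ × 1e9 = 1e9 / MTBF
λ = 1 / 1705 ≈ 5.865e-04 failures/hour
FIT = 1e9 / 1705 ≈ 586510 failures per 1e9 hours (nearest whole number)

λ = 5.865e-04 /h, FIT = 586510


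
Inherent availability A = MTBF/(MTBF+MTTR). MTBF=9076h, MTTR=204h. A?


Availability = MTBF / (MTBF + MTTR)
Availability = 9076 / (9076 + 204)
Availability = 9076 / 9280
Availability = 97.8017%

97.8017%


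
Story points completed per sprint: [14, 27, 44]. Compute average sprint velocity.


Formula: Avg velocity = Total points / Number of sprints
Points: [14, 27, 44]
Sum = 14 + 27 + 44 = 85
Avg velocity = 85 / 3 = 28.33 points/sprint

28.33 points/sprint


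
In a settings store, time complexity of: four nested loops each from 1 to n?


Reasoning: four levels of nesting
Complexity: O(n^4)

O(n^4)


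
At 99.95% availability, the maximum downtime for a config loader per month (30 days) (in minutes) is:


Formula: allowed downtime = period * (100 - SLA) / 100
Period (month (30 days)) = 43200 minutes
Unavailability fraction = (100 - 99.95) / 100
Allowed downtime = 43200 * (100 - 99.95) / 100
Allowed downtime = 21.6 minutes

21.6 minutes


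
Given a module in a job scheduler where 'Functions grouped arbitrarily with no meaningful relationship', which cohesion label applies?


Reasoning: Worst: random grouping
Type: Coincidental cohesion

Coincidental cohesion


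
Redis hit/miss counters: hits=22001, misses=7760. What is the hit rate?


Formula: hit rate = hits / (hits + misses) * 100
hit rate = 22001 / (22001 + 7760) * 100
hit rate = 22001 / 29761 * 100
hit rate = 73.93%

73.93%


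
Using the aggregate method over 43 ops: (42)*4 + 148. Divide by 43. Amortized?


Formula: Amortized cost = Total cost / Operations
Total cost = (42 * 4) + (1 * 148)
Total cost = 168 + 148 = 316
Amortized = 316 / 43 = 7.3488

7.3488


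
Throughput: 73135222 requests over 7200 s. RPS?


Formula: throughput = requests / seconds
throughput = 73135222 / 7200
throughput = 10157.67 requests/second

10157.67 requests/second


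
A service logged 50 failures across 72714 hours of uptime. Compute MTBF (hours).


Formula: MTBF = Total operating time / Number of failures
MTBF = 72714 / 50
MTBF = 1454.28 hours

1454.28 hours


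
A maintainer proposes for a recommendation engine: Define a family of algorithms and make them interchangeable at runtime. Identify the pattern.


This matches the Strategy pattern

Strategy


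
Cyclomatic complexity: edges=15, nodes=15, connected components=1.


Formula: V(G) = E - N + 2P
V(G) = 15 - 15 + 2*1
V(G) = 0 + 2
V(G) = 2

2


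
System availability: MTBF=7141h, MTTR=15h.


Availability = MTBF / (MTBF + MTTR)
Availability = 7141 / (7141 + 15)
Availability = 7141 / 7156
Availability = 99.7904%

99.7904%


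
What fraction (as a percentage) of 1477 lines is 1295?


Coverage = covered / total * 100
Coverage = 1295 / 1477 * 100
Coverage = 87.68%

87.68%


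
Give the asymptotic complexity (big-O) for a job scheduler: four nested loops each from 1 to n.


Reasoning: four levels of nesting
Complexity: O(n^4)

O(n^4)


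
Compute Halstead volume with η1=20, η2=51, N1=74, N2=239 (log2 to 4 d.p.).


Formula: V = N * log2(η), where N = N1 + N2 and η = η1 + η2
η = 20 + 51 = 71
N = 74 + 239 = 313
log2(71) ≈ 6.1497
V = 313 * 6.1497 = 1924.86

1924.86


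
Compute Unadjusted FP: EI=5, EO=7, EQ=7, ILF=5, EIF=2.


UFP = EI*4 + EO*5 + EQ*4 + ILF*10 + EIF*7
UFP = 5*4 + 7*5 + 7*4 + 5*10 + 2*7
UFP = 20 + 35 + 28 + 50 + 14
UFP = 147

147


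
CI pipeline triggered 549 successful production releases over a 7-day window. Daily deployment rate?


Formula: deployments per day = releases / days
= 549 / 7
= 78.429 deploys/day
(equivalently, 549.0 deploys/week)

78.429 deploys/day


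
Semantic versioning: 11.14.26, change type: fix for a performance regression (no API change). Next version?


Current: 11.14.26
Change category: 'fix for a performance regression (no API change)' → patch bump
SemVer rule: patch bump → increment PATCH (MAJOR and MINOR unchanged)
New: 11.14.27

11.14.27


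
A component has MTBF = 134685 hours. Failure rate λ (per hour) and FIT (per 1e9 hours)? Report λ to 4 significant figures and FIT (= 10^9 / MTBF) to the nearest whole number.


Formula: λ = 1 / MTBF; FIT = λ × 1e9 = 1e9 / MTBF
λ = 1 / 134685 ≈ 7.425e-06 failures/hour
FIT = 1e9 / 134685 ≈ 7425 failures per 1e9 hours (nearest whole number)

λ = 7.425e-06 /h, FIT = 7425


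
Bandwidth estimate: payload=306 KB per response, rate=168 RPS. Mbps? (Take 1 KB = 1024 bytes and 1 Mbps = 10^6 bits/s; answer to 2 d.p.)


Formula: Mbps = payload_bytes * RPS * 8 / 1e6
Payload per request = 306 KB = 306 * 1024 = 313344 bytes
Total bytes/sec = 313344 * 168 = 52641792
Total bits/sec = 52641792 * 8 = 421134336
Mbps = 421134336 / 1e6 = 421.13

421.13 Mbps


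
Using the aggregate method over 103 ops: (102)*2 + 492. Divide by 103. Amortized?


Formula: Amortized cost = Total cost / Operations
Total cost = (102 * 2) + (1 * 492)
Total cost = 204 + 492 = 696
Amortized = 696 / 103 = 6.7573

6.7573


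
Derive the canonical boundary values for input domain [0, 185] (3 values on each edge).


Range: [0, 185]
Boundaries: just below min, min, min+1, max-1, max, just above max
Values: [-1, 0, 1, 184, 185, 186]

[-1, 0, 1, 184, 185, 186]


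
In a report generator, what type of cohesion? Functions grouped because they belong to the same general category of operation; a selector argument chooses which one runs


Reasoning: Grouped by category of activity, not by data or sequence
Type: Logical cohesion

Logical cohesion


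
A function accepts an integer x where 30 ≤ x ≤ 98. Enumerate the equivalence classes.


Valid range: [30, 98]
Class 1: x < 30 — invalid
Class 2: 30 ≤ x ≤ 98 — valid
Class 3: x > 98 — invalid
Total equivalence classes: 3

3 equivalence classes


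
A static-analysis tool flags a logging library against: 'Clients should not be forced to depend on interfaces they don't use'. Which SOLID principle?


This describes the Interface Segregation Principle (ISP)

Interface Segregation Principle (ISP)


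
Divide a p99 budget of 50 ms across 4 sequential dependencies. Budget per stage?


Formula: per_stage = total_budget / stages
per_stage = 50 / 4
per_stage = 12.5 ms

12.5 ms


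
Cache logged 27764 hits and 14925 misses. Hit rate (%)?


Formula: hit rate = hits / (hits + misses) * 100
hit rate = 27764 / (27764 + 14925) * 100
hit rate = 27764 / 42689 * 100
hit rate = 65.04%

65.04%


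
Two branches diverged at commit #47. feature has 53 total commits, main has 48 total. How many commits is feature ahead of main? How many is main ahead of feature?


Common ancestor: commit #47
feature commits after divergence: 53 - 47 = 6
main commits after divergence: 48 - 47 = 1
feature is 6 commits ahead of main
main is 1 commits ahead of feature

feature ahead: 6, main ahead: 1


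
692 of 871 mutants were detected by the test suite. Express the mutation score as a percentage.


Mutation score = killed / total * 100
Mutation score = 692 / 871 * 100
Mutation score = 79.45%

79.45%


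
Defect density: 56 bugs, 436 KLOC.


Defect density = defects / KLOC
Defect density = 56 / 436
Defect density = 0.128 defects/KLOC

0.128 defects/KLOC


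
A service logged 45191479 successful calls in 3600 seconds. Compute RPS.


Formula: throughput = requests / seconds
throughput = 45191479 / 3600
throughput = 12553.19 requests/second

12553.19 requests/second


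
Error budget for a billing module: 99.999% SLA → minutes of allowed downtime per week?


Formula: allowed downtime = period * (100 - SLA) / 100
Period (week) = 10080 minutes
Unavailability fraction = (100 - 99.999) / 100
Allowed downtime = 10080 * (100 - 99.999) / 100
Allowed downtime = 0.1008 minutes

0.1008 minutes


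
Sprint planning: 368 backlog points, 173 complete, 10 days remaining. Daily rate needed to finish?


Formula: Required rate = Remaining points / Days left
Remaining = 368 - 173 = 195 points
Required rate = 195 / 10 = 19.5 points/day

19.5 points/day


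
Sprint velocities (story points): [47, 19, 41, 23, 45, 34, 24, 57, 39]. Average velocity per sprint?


Formula: Avg velocity = Total points / Number of sprints
Points: [47, 19, 41, 23, 45, 34, 24, 57, 39]
Sum = 47 + 19 + 41 + 23 + 45 + 34 + 24 + 57 + 39 = 329
Avg velocity = 329 / 9 = 36.56 points/sprint

36.56 points/sprint


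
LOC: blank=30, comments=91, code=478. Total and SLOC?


Total LOC = blank + comment + code
Total LOC = 30 + 91 + 478 = 599
SLOC (source only) = code = 478

Total LOC: 599, SLOC: 478


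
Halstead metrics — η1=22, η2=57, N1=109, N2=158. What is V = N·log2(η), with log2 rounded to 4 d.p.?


Formula: V = N * log2(η), where N = N1 + N2 and η = η1 + η2
η = 22 + 57 = 79
N = 109 + 158 = 267
log2(79) ≈ 6.3038
V = 267 * 6.3038 = 1683.11

1683.11


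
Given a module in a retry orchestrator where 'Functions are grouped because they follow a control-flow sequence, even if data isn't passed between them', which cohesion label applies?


Reasoning: Grouped by order of execution within a routine, not by data flow
Type: Procedural cohesion

Procedural cohesion


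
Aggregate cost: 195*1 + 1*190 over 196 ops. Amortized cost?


Formula: Amortized cost = Total cost / Operations
Total cost = (195 * 1) + (1 * 190)
Total cost = 195 + 190 = 385
Amortized = 385 / 196 = 1.9643

1.9643


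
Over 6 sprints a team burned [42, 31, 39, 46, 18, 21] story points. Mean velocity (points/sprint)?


Formula: Avg velocity = Total points / Number of sprints
Points: [42, 31, 39, 46, 18, 21]
Sum = 42 + 31 + 39 + 46 + 18 + 21 = 197
Avg velocity = 197 / 6 = 32.83 points/sprint

32.83 points/sprint


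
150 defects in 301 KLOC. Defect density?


Defect density = defects / KLOC
Defect density = 150 / 301
Defect density = 0.498 defects/KLOC

0.498 defects/KLOC


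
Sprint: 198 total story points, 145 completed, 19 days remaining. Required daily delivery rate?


Formula: Required rate = Remaining points / Days left
Remaining = 198 - 145 = 53 points
Required rate = 53 / 19 = 2.79 points/day

2.79 points/day


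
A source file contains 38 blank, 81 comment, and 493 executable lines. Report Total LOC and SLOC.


Total LOC = blank + comment + code
Total LOC = 38 + 81 + 493 = 612
SLOC (source only) = code = 493

Total LOC: 612, SLOC: 493


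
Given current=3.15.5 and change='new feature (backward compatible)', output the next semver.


Current: 3.15.5
Change category: 'new feature (backward compatible)' → minor bump
SemVer rule: minor bump → increment MINOR, reset PATCH to 0 (MAJOR unchanged)
New: 3.16.0

3.16.0


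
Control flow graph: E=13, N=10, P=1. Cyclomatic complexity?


Formula: V(G) = E - N + 2P
V(G) = 13 - 10 + 2*1
V(G) = 3 + 2
V(G) = 5

5


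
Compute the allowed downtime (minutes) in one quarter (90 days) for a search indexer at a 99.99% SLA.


Formula: allowed downtime = period * (100 - SLA) / 100
Period (quarter (90 days)) = 129600 minutes
Unavailability fraction = (100 - 99.99) / 100
Allowed downtime = 129600 * (100 - 99.99) / 100
Allowed downtime = 12.96 minutes

12.96 minutes


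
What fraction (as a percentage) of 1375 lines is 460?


Coverage = covered / total * 100
Coverage = 460 / 1375 * 100
Coverage = 33.45%

33.45%


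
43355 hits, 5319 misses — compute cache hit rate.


Formula: hit rate = hits / (hits + misses) * 100
hit rate = 43355 / (43355 + 5319) * 100
hit rate = 43355 / 48674 * 100
hit rate = 89.07%

89.07%


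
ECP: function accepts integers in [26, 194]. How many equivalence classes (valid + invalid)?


Valid range: [26, 194]
Class 1: x < 26 — invalid
Class 2: 26 ≤ x ≤ 194 — valid
Class 3: x > 194 — invalid
Total equivalence classes: 3

3 equivalence classes


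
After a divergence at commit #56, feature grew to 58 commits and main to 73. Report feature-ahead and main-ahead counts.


Common ancestor: commit #56
feature commits after divergence: 58 - 56 = 2
main commits after divergence: 73 - 56 = 17
feature is 2 commits ahead of main
main is 17 commits ahead of feature

feature ahead: 2, main ahead: 17


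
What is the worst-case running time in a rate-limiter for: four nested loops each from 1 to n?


Reasoning: four levels of nesting
Complexity: O(n^4)

O(n^4)


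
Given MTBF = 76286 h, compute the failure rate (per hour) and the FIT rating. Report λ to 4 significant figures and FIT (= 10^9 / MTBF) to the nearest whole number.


Formula: λ = 1 / MTBF; FIT = λ × 1e9 = 1e9 / MTBF
λ = 1 / 76286 ≈ 1.311e-05 failures/hour
FIT = 1e9 / 76286 ≈ 13109 failures per 1e9 hours (nearest whole number)

λ = 1.311e-05 /h, FIT = 13109


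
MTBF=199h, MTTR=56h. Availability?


Availability = MTBF / (MTBF + MTTR)
Availability = 199 / (199 + 56)
Availability = 199 / 255
Availability = 78.0392%

78.0392%


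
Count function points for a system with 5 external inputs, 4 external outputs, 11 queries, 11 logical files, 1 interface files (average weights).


UFP = EI*4 + EO*5 + EQ*4 + ILF*10 + EIF*7
UFP = 5*4 + 4*5 + 11*4 + 11*10 + 1*7
UFP = 20 + 20 + 44 + 110 + 7
UFP = 201

201


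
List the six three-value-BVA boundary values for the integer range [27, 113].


Range: [27, 113]
Boundaries: just below min, min, min+1, max-1, max, just above max
Values: [26, 27, 28, 112, 113, 114]

[26, 27, 28, 112, 113, 114]


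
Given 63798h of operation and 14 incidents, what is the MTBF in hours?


Formula: MTBF = Total operating time / Number of failures
MTBF = 63798 / 14
MTBF = 4557.0 hours

4557.0 hours


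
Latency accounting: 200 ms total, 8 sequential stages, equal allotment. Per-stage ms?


Formula: per_stage = total_budget / stages
per_stage = 200 / 8
per_stage = 25.0 ms

25.0 ms


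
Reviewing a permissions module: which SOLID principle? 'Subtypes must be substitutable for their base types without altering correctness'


This describes the Liskov Substitution Principle (LSP)

Liskov Substitution Principle (LSP)


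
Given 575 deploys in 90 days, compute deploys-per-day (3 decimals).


Formula: deployments per day = releases / days
= 575 / 90
= 6.389 deploys/day
(equivalently, 44.72 deploys/week)

6.389 deploys/day


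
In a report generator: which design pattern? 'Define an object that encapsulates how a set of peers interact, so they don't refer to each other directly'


This matches the Mediator pattern

Mediator


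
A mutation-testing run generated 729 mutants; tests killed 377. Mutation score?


Mutation score = killed / total * 100
Mutation score = 377 / 729 * 100
Mutation score = 51.71%

51.71%


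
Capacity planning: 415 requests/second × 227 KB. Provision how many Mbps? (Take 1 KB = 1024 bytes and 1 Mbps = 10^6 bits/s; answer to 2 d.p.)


Formula: Mbps = payload_bytes * RPS * 8 / 1e6
Payload per request = 227 KB = 227 * 1024 = 232448 bytes
Total bytes/sec = 232448 * 415 = 96465920
Total bits/sec = 96465920 * 8 = 771727360
Mbps = 771727360 / 1e6 = 771.73

771.73 Mbps


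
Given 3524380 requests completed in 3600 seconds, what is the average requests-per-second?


Formula: throughput = requests / seconds
throughput = 3524380 / 3600
throughput = 978.99 requests/second

978.99 requests/second


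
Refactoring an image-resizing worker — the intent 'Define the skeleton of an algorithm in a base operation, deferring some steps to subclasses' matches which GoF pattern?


This matches the Template Method pattern

Template Method


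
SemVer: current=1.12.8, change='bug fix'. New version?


Current: 1.12.8
Change category: 'bug fix' → patch bump
SemVer rule: patch bump → increment PATCH (MAJOR and MINOR unchanged)
New: 1.12.9

1.12.9


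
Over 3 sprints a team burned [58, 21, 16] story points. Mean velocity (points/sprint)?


Formula: Avg velocity = Total points / Number of sprints
Points: [58, 21, 16]
Sum = 58 + 21 + 16 = 95
Avg velocity = 95 / 3 = 31.67 points/sprint

31.67 points/sprint


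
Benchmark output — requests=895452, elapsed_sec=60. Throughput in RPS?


Formula: throughput = requests / seconds
throughput = 895452 / 60
throughput = 14924.2 requests/second

14924.2 requests/second


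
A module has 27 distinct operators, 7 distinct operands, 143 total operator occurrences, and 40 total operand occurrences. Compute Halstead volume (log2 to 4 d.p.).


Formula: V = N * log2(η), where N = N1 + N2 and η = η1 + η2
η = 27 + 7 = 34
N = 143 + 40 = 183
log2(34) ≈ 5.0875
V = 183 * 5.0875 = 931.01

931.01


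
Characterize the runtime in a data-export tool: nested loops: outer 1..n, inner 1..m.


Reasoning: product of independent bounds
Complexity: O(n*m)

O(n*m)


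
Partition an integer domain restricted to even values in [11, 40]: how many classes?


Constraint: even integers in [11, 40]
Class 1: x < 11 — out-of-range invalid
Class 2: x in [11,40] but odd — wrong type invalid
Class 3: x in [11,40] and even — valid
Class 4: x > 40 — out-of-range invalid
Total equivalence classes: 4

4 equivalence classes


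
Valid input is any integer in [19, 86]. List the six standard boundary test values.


Range: [19, 86]
Boundaries: just below min, min, min+1, max-1, max, just above max
Values: [18, 19, 20, 85, 86, 87]

[18, 19, 20, 85, 86, 87]


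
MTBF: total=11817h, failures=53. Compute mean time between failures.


Formula: MTBF = Total operating time / Number of failures
MTBF = 11817 / 53
MTBF = 222.96 hours

222.96 hours


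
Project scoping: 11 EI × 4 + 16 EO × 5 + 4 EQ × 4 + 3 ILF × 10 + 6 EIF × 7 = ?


UFP = EI*4 + EO*5 + EQ*4 + ILF*10 + EIF*7
UFP = 11*4 + 16*5 + 4*4 + 3*10 + 6*7
UFP = 44 + 80 + 16 + 30 + 42
UFP = 212

212


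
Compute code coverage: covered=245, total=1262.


Coverage = covered / total * 100
Coverage = 245 / 1262 * 100
Coverage = 19.41%

19.41%


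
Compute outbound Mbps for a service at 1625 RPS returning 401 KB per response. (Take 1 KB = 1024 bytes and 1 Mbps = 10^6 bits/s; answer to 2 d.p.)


Formula: Mbps = payload_bytes * RPS * 8 / 1e6
Payload per request = 401 KB = 401 * 1024 = 410624 bytes
Total bytes/sec = 410624 * 1625 = 667264000
Total bits/sec = 667264000 * 8 = 5338112000
Mbps = 5338112000 / 1e6 = 5338.11

5338.11 Mbps


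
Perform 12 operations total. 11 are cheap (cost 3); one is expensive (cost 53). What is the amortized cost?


Formula: Amortized cost = Total cost / Operations
Total cost = (11 * 3) + (1 * 53)
Total cost = 33 + 53 = 86
Amortized = 86 / 12 = 7.1667

7.1667


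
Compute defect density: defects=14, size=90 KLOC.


Defect density = defects / KLOC
Defect density = 14 / 90
Defect density = 0.156 defects/KLOC

0.156 defects/KLOC


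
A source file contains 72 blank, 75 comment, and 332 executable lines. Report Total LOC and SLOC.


Total LOC = blank + comment + code
Total LOC = 72 + 75 + 332 = 479
SLOC (source only) = code = 332

Total LOC: 479, SLOC: 332


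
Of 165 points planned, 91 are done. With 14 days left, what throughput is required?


Formula: Required rate = Remaining points / Days left
Remaining = 165 - 91 = 74 points
Required rate = 74 / 14 = 5.29 points/day

5.29 points/day


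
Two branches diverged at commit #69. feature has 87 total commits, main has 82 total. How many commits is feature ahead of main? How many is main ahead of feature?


Common ancestor: commit #69
feature commits after divergence: 87 - 69 = 18
main commits after divergence: 82 - 69 = 13
feature is 18 commits ahead of main
main is 13 commits ahead of feature

feature ahead: 18, main ahead: 13


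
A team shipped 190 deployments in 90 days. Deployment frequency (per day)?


Formula: deployments per day = releases / days
= 190 / 90
= 2.111 deploys/day
(equivalently, 14.78 deploys/week)

2.111 deploys/day


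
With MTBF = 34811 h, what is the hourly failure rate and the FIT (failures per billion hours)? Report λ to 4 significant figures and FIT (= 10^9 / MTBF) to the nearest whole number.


Formula: λ = 1 / MTBF; FIT = λ × 1e9 = 1e9 / MTBF
λ = 1 / 34811 ≈ 2.873e-05 failures/hour
FIT = 1e9 / 34811 ≈ 28727 failures per 1e9 hours (nearest whole number)

λ = 2.873e-05 /h, FIT = 28727


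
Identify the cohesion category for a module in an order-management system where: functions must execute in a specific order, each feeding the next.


Reasoning: Output of one is input to next
Type: Sequential cohesion

Sequential cohesion


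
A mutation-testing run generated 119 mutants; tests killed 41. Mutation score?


Mutation score = killed / total * 100
Mutation score = 41 / 119 * 100
Mutation score = 34.45%

34.45%
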